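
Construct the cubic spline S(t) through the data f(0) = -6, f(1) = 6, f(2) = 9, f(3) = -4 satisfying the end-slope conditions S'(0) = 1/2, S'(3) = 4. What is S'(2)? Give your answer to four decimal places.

Put M_i = S'' at the i-th knot. Here h = (1, 1, 1) and Δ = (12, 3, -13), so the interior equations h_(i-1)·M_(i-1) + 2(h_(i-1)+h_i)·M_i + h_i·M_(i+1) = 6(Δ_i − Δ_(i-1)) read
  1·M_0 + 4·M_1 + 1·M_2 = 6(Δ_1 - Δ_0) = -54
  1·M_1 + 4·M_2 + 1·M_3 = 6(Δ_2 - Δ_1) = -96
Clamped end conditions give two more equations: 2h_0·M_0 + h_0·M_1 = 6(Δ_0 - S'(0)) = 69 and h_2·M_2 + 2h_2·M_3 = 6(S'(3) - Δ_2) = 102.
Forward elimination and back-substitution give M_0 = 626/15, M_1 = -217/15, M_2 = -568/15, M_3 = 1049/15.
On [2, 3], S'(t) = b_2 + 2c_2·(t - 2) + 3d_2·(t - 2)² with b_2 = Δ_2 - h_2(2M_2 + M_3)/6 = -361/30, c_2 = M_2/2 = -284/15, d_2 = (M_3 - M_2)/(6h_2) = 539/30. So S'(2) = -361/30.

-12.0333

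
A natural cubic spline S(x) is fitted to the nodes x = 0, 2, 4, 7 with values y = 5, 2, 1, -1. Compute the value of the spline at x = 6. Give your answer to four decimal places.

Let M_i = S''(x_i). Step sizes h_i = 2, 2, 3; slopes of the chords Δ_i = (y_(i+1) - y_i)/h_i = -3/2, -1/2, -2/3.
  2·M_0 + 8·M_1 + 2·M_2 = 6(Δ_1 - Δ_0) = 6
  2·M_1 + 10·M_2 + 3·M_3 = 6(Δ_2 - Δ_1) = -1
Natural end conditions: M_0 = M_3 = 0.
Forward elimination and back-substitution give M_0 = 0, M_1 = 31/38, M_2 = -5/19, M_3 = 0.
On [4, 7], S(x) = 1 - 23/57·(x - 4) - 5/38·(x - 4)² + 5/342·(x - 4)³.
With (x - 4) = 2: S(6) = -37/171.

-0.2164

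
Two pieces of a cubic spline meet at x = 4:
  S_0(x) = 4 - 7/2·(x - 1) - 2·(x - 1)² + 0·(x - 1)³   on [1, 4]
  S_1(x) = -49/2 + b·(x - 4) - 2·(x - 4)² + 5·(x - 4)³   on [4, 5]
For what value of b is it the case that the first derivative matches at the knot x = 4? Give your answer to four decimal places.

-15.5000

S_0'(x) = -7/2 - 4·(x - 1) + 0·(x - 1)², so S_0'(4) = -31/2. On the right, S_1'(4) = b, so b = -31/2.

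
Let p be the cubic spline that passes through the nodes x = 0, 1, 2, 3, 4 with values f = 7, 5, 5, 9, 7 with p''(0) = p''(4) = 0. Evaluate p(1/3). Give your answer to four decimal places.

With σ_i denoting the second derivative at x_i, h_i = 1, 1, 1, 1, and Δ_i = (y_(i+1) − y_i)/h_i = -2, 0, 4, -2:
  1·σ_0 + 4·σ_1 + 1·σ_2 = 6(Δ_1 - Δ_0) = 12
  1·σ_1 + 4·σ_2 + 1·σ_3 = 6(Δ_2 - Δ_1) = 24
  1·σ_2 + 4·σ_3 + 1·σ_4 = 6(Δ_3 - Δ_2) = -36
Natural end conditions: σ_0 = σ_4 = 0.
Solving the tridiagonal system: σ_0 = 0, σ_1 = 6/7, σ_2 = 60/7, σ_3 = -78/7, σ_4 = 0.
On [0, 1], p(x) = 7 - 15/7·x + 0·x² + 1/7·x³.
With x = 1/3: p(1/3) = 1189/189.

6.2910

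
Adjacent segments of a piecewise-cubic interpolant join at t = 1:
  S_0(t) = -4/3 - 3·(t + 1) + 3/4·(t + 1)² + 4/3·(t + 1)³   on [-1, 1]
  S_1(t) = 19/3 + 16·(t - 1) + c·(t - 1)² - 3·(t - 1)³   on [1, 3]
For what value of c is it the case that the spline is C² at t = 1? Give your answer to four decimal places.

8.7500

S_0''(t) = 3/2 + 8·(t + 1), so S_0''(1) = 35/2. On the right, S_1''(1) = 2c, so c = 35/4.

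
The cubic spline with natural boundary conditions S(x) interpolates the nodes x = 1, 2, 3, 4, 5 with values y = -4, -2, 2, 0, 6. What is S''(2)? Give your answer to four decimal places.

6.6429

Let M_i = S''(x_i). Step sizes h_i = 1, 1, 1, 1; slopes of the chords Δ_i = (y_(i+1) - y_i)/h_i = 2, 4, -2, 6.
  1·M_0 + 4·M_1 + 1·M_2 = 6(Δ_1 - Δ_0) = 12
  1·M_1 + 4·M_2 + 1·M_3 = 6(Δ_2 - Δ_1) = -36
  1·M_2 + 4·M_3 + 1·M_4 = 6(Δ_3 - Δ_2) = 48
Natural end conditions: M_0 = M_4 = 0.
Solving: M_0 = 0, M_1 = 93/14, M_2 = -102/7, M_3 = 219/14, M_4 = 0.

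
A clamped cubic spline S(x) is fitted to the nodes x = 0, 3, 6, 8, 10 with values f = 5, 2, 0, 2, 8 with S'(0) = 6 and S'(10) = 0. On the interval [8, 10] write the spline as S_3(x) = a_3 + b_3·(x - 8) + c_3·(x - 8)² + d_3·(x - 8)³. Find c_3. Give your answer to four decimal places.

1.5429

With M_i denoting the second derivative at x_i, h_i = 3, 3, 2, 2, and Δ_i = (y_(i+1) − y_i)/h_i = -1, -2/3, 1, 3:
  3·M_0 + 12·M_1 + 3·M_2 = 6(Δ_1 - Δ_0) = 2
  3·M_1 + 10·M_2 + 2·M_3 = 6(Δ_2 - Δ_1) = 10
  2·M_2 + 8·M_3 + 2·M_4 = 6(Δ_3 - Δ_2) = 12
Clamped end conditions give two more equations: 2h_0·M_0 + h_0·M_1 = 6(Δ_0 - S'(0)) = -42 and h_3·M_3 + 2h_3·M_4 = 6(S'(10) - Δ_3) = -18.
Solving: M_0 = -1709/210, M_1 = 239/105, M_2 = -3/10, M_3 = 108/35, M_4 = -423/70.
On [8, 10], with S_3(x) = a_3 + b_3·(x - 8) + c_3·(x - 8)² + d_3·(x - 8)³: c_3 = M_3/2 = 54/35, d_3 = (M_4 - M_3)/(6h_3) = -213/280, b_3 = Δ_3 - h_3(2M_3 + M_4)/6 = 207/70.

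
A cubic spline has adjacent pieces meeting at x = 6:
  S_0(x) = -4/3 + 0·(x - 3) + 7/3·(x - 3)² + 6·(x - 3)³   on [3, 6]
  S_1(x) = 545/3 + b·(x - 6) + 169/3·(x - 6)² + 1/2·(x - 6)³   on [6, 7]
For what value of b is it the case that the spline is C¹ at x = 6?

176

S_0'(x) = 0 + 14/3·(x - 3) + 18·(x - 3)², so S_0'(6) = 176. On the right, S_1'(6) = b, so b = 176.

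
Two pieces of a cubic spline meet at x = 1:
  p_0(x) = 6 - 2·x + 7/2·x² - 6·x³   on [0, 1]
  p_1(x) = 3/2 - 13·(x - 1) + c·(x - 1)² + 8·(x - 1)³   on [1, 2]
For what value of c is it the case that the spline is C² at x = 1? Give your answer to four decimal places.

-14.5000

p_0''(x) = 7 - 36·x, so p_0''(1) = -29. On the right, p_1''(1) = 2c, so c = -29/2.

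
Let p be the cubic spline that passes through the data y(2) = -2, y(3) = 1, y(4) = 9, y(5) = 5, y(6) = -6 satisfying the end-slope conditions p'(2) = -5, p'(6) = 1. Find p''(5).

-18

With M_i denoting the second derivative at x_i, h_i = 1, 1, 1, 1, and Δ_i = (y_(i+1) − y_i)/h_i = 3, 8, -4, -11:
  1·M_0 + 4·M_1 + 1·M_2 = 6(Δ_1 - Δ_0) = 30
  1·M_1 + 4·M_2 + 1·M_3 = 6(Δ_2 - Δ_1) = -72
  1·M_2 + 4·M_3 + 1·M_4 = 6(Δ_3 - Δ_2) = -42
Clamped end conditions give two more equations: 2h_0·M_0 + h_0·M_1 = 6(Δ_0 - p'(2)) = 48 and h_3·M_3 + 2h_3·M_4 = 6(p'(6) - Δ_3) = 72.
Solving: M_0 = 21, M_1 = 6, M_2 = -15, M_3 = -18, M_4 = 45.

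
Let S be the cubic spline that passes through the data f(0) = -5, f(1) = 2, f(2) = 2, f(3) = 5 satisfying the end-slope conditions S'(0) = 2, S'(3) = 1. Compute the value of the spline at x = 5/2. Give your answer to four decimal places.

With m_i denoting the second derivative at x_i, h_i = 1, 1, 1, and Δ_i = (y_(i+1) − y_i)/h_i = 7, 0, 3:
  1·m_0 + 4·m_1 + 1·m_2 = 6(Δ_1 - Δ_0) = -42
  1·m_1 + 4·m_2 + 1·m_3 = 6(Δ_2 - Δ_1) = 18
Clamped end conditions give two more equations: 2h_0·m_0 + h_0·m_1 = 6(Δ_0 - S'(0)) = 30 and h_2·m_2 + 2h_2·m_3 = 6(S'(3) - Δ_2) = -12.
Hence m_0 = 374/15, m_1 = -298/15, m_2 = 188/15, m_3 = -184/15.
On [2, 3], S(x) = 2 + 13/15·(x - 2) + 94/15·(x - 2)² - 62/15·(x - 2)³.
With (x - 2) = 1/2: S(5/2) = 209/60.

3.4833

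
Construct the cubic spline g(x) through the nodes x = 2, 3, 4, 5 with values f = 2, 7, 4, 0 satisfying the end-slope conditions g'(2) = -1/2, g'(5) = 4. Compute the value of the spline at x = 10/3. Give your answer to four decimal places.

Let M_i = g''(x_i). Step sizes h_i = 1, 1, 1; slopes of the chords Δ_i = (y_(i+1) - y_i)/h_i = 5, -3, -4.
  1·M_0 + 4·M_1 + 1·M_2 = 6(Δ_1 - Δ_0) = -48
  1·M_1 + 4·M_2 + 1·M_3 = 6(Δ_2 - Δ_1) = -6
Clamped end conditions give two more equations: 2h_0·M_0 + h_0·M_1 = 6(Δ_0 - g'(2)) = 33 and h_2·M_2 + 2h_2·M_3 = 6(g'(5) - Δ_2) = 48.
Solving the tridiagonal system: M_0 = 126/5, M_1 = -87/5, M_2 = -18/5, M_3 = 129/5.
On [3, 4], g(x) = 7 + 17/5·(x - 3) - 87/10·(x - 3)² + 23/10·(x - 3)³.
With (x - 3) = 1/3: g(10/3) = 979/135.

7.2519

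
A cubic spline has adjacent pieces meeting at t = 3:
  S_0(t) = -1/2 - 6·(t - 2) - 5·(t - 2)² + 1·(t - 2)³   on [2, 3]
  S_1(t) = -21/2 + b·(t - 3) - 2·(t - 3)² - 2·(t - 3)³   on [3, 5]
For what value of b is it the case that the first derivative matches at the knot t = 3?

S_0'(t) = -6 - 10·(t - 2) + 3·(t - 2)², so S_0'(3) = -13. On the right, S_1'(3) = b, so b = -13.

-13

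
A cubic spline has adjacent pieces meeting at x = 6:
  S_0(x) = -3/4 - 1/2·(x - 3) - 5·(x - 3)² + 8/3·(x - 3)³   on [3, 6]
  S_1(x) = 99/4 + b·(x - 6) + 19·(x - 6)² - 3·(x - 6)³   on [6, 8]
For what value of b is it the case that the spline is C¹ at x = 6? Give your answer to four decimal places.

41.5000

S_0'(x) = -1/2 - 10·(x - 3) + 8·(x - 3)², so S_0'(6) = 83/2. On the right, S_1'(6) = b, so b = 83/2.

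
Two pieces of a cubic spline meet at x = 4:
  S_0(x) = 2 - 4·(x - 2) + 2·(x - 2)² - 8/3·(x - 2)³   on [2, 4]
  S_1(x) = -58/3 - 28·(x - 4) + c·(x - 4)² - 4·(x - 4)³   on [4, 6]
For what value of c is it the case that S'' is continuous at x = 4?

S_0''(x) = 4 - 16·(x - 2), so S_0''(4) = -28. On the right, S_1''(4) = 2c, so c = -14.

-14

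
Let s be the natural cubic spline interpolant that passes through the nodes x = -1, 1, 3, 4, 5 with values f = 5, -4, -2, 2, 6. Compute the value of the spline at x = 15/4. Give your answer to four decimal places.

Let M_i = s''(x_i). Step sizes h_i = 2, 2, 1, 1; slopes of the chords Δ_i = (y_(i+1) - y_i)/h_i = -9/2, 1, 4, 4.
  2·M_0 + 8·M_1 + 2·M_2 = 6(Δ_1 - Δ_0) = 33
  2·M_1 + 6·M_2 + 1·M_3 = 6(Δ_2 - Δ_1) = 18
  1·M_2 + 4·M_3 + 1·M_4 = 6(Δ_3 - Δ_2) = 0
Natural end conditions: M_0 = M_4 = 0.
Solving: M_0 = 0, M_1 = 205/56, M_2 = 13/7, M_3 = -13/28, M_4 = 0.
On [3, 4], s(x) = -2 + 83/24·(x - 3) + 13/14·(x - 3)² - 65/168·(x - 3)³.
With (x - 3) = 3/4: s(15/4) = 3415/3584.

0.9528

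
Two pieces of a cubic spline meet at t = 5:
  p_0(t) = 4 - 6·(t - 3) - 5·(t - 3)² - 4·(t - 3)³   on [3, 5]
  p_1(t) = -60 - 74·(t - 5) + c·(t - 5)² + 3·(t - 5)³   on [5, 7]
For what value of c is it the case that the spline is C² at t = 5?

p_0''(t) = -10 - 24·(t - 3), so p_0''(5) = -58. On the right, p_1''(5) = 2c, so c = -29.

-29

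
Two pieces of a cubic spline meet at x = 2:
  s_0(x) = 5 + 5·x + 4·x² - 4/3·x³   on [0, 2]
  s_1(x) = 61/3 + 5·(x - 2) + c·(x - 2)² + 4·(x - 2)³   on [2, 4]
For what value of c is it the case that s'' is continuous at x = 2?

-4

s_0''(x) = 8 - 8·x, so s_0''(2) = -8. On the right, s_1''(2) = 2c, so c = -4.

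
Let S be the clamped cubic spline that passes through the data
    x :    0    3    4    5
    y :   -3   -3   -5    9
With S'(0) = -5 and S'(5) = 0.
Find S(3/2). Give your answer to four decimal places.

-2.8060

Write m_i for S''(x_i). With h_i = 3, 1, 1 and divided differences Δ_i = 0, -2, 14, the continuity of S' gives the tridiagonal system
  3·m_0 + 8·m_1 + 1·m_2 = 6(Δ_1 - Δ_0) = -12
  1·m_1 + 4·m_2 + 1·m_3 = 6(Δ_2 - Δ_1) = 96
Clamped end conditions give two more equations: 2h_0·m_0 + h_0·m_1 = 6(Δ_0 - S'(0)) = 30 and h_2·m_2 + 2h_2·m_3 = 6(S'(5) - Δ_2) = -84.
Solving: m_0 = 300/29, m_1 = -310/29, m_2 = 1232/29, m_3 = -1834/29.
On [0, 3], S(x) = -3 - 5·x + 150/29·x² - 305/261·x³.
With x = 3/2: S(3/2) = -651/232.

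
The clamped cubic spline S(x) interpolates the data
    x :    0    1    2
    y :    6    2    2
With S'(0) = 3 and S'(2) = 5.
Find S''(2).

10

Let σ_i = S''(x_i). Step sizes h_i = 1, 1; slopes of the chords Δ_i = (y_(i+1) - y_i)/h_i = -4, 0.
  1·σ_0 + 4·σ_1 + 1·σ_2 = 6(Δ_1 - Δ_0) = 24
Clamped end conditions give two more equations: 2h_0·σ_0 + h_0·σ_1 = 6(Δ_0 - S'(0)) = -42 and h_1·σ_1 + 2h_1·σ_2 = 6(S'(2) - Δ_1) = 30.
Solving: σ_0 = -26, σ_1 = 10, σ_2 = 10.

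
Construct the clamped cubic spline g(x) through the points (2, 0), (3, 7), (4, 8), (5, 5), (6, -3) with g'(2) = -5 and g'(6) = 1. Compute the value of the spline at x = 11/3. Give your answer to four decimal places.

8.5040

Let M_i = g''(x_i). Step sizes h_i = 1, 1, 1, 1; slopes of the chords Δ_i = (y_(i+1) - y_i)/h_i = 7, 1, -3, -8.
  1·M_0 + 4·M_1 + 1·M_2 = 6(Δ_1 - Δ_0) = -36
  1·M_1 + 4·M_2 + 1·M_3 = 6(Δ_2 - Δ_1) = -24
  1·M_2 + 4·M_3 + 1·M_4 = 6(Δ_3 - Δ_2) = -30
Clamped end conditions give two more equations: 2h_0·M_0 + h_0·M_1 = 6(Δ_0 - g'(2)) = 72 and h_3·M_3 + 2h_3·M_4 = 6(g'(6) - Δ_3) = 54.
Forward elimination and back-substitution give M_0 = 1311/28, M_1 = -303/14, M_2 = 15/4, M_3 = -243/14, M_4 = 999/28.
On [3, 4], g(x) = 7 + 425/56·(x - 3) - 303/28·(x - 3)² + 237/56·(x - 3)³.
With (x - 3) = 2/3: g(11/3) = 2143/252.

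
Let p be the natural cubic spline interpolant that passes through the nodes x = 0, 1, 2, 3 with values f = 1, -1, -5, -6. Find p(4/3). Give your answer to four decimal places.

With m_i denoting the second derivative at x_i, h_i = 1, 1, 1, and Δ_i = (y_(i+1) − y_i)/h_i = -2, -4, -1:
  1·m_0 + 4·m_1 + 1·m_2 = 6(Δ_1 - Δ_0) = -12
  1·m_1 + 4·m_2 + 1·m_3 = 6(Δ_2 - Δ_1) = 18
Natural end conditions: m_0 = m_3 = 0.
Solving: m_0 = 0, m_1 = -22/5, m_2 = 28/5, m_3 = 0.
On [1, 2], p(x) = -1 - 52/15·(x - 1) - 11/5·(x - 1)² + 5/3·(x - 1)³.
With (x - 1) = 1/3: p(4/3) = -947/405.

-2.3383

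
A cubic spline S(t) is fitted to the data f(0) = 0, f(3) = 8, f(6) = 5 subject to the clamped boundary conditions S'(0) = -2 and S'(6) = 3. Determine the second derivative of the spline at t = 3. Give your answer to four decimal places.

-5.3333

With σ_i denoting the second derivative at x_i, h_i = 3, 3, and Δ_i = (y_(i+1) − y_i)/h_i = 8/3, -1:
  3·σ_0 + 12·σ_1 + 3·σ_2 = 6(Δ_1 - Δ_0) = -22
Clamped end conditions give two more equations: 2h_0·σ_0 + h_0·σ_1 = 6(Δ_0 - S'(0)) = 28 and h_1·σ_1 + 2h_1·σ_2 = 6(S'(6) - Δ_1) = 24.
Forward elimination and back-substitution give σ_0 = 22/3, σ_1 = -16/3, σ_2 = 20/3.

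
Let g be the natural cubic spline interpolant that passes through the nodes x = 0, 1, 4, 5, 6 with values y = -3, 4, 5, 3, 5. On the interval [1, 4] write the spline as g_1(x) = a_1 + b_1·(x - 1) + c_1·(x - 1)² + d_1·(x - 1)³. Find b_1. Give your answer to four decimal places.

Put M_i = g'' at the i-th knot. Here h = (1, 3, 1, 1) and Δ = (7, 1/3, -2, 2), so the interior equations h_(i-1)·M_(i-1) + 2(h_(i-1)+h_i)·M_i + h_i·M_(i+1) = 6(Δ_i − Δ_(i-1)) read
  1·M_0 + 8·M_1 + 3·M_2 = 6(Δ_1 - Δ_0) = -40
  3·M_1 + 8·M_2 + 1·M_3 = 6(Δ_2 - Δ_1) = -14
  1·M_2 + 4·M_3 + 1·M_4 = 6(Δ_3 - Δ_2) = 24
Natural end conditions: M_0 = M_4 = 0.
Forward elimination and back-substitution give M_0 = 0, M_1 = -250/53, M_2 = -40/53, M_3 = 328/53, M_4 = 0.
On [1, 4], with g_1(x) = a_1 + b_1·(x - 1) + c_1·(x - 1)² + d_1·(x - 1)³: c_1 = M_1/2 = -125/53, d_1 = (M_2 - M_1)/(6h_1) = 35/159, b_1 = Δ_1 - h_1(2M_1 + M_2)/6 = 863/159.

5.4277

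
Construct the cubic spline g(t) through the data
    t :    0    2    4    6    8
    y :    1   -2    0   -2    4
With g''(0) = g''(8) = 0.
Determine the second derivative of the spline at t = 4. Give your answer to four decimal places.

-3.1071

With σ_i denoting the second derivative at x_i, h_i = 2, 2, 2, 2, and Δ_i = (y_(i+1) − y_i)/h_i = -3/2, 1, -1, 3:
  2·σ_0 + 8·σ_1 + 2·σ_2 = 6(Δ_1 - Δ_0) = 15
  2·σ_1 + 8·σ_2 + 2·σ_3 = 6(Δ_2 - Δ_1) = -12
  2·σ_2 + 8·σ_3 + 2·σ_4 = 6(Δ_3 - Δ_2) = 24
Natural end conditions: σ_0 = σ_4 = 0.
Solving the tridiagonal system: σ_0 = 0, σ_1 = 297/112, σ_2 = -87/28, σ_3 = 423/112, σ_4 = 0.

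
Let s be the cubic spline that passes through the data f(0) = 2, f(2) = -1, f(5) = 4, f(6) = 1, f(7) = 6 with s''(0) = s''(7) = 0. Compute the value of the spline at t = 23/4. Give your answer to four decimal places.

1.2631

Let M_i = s''(x_i). Step sizes h_i = 2, 3, 1, 1; slopes of the chords Δ_i = (y_(i+1) - y_i)/h_i = -3/2, 5/3, -3, 5.
  2·M_0 + 10·M_1 + 3·M_2 = 6(Δ_1 - Δ_0) = 19
  3·M_1 + 8·M_2 + 1·M_3 = 6(Δ_2 - Δ_1) = -28
  1·M_2 + 4·M_3 + 1·M_4 = 6(Δ_3 - Δ_2) = 48
Natural end conditions: M_0 = M_4 = 0.
Forward elimination and back-substitution give M_0 = 0, M_1 = 1069/274, M_2 = -914/137, M_3 = 3745/274, M_4 = 0.
On [5, 6], s(t) = 4 - 5021/1644·(t - 5) - 457/137·(t - 5)² + 5573/1644·(t - 5)³.
With (t - 5) = 3/4: s(23/4) = 44301/35072.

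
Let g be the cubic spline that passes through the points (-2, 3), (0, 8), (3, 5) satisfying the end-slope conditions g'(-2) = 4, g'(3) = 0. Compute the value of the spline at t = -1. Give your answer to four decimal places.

Put M_i = g'' at the i-th knot. Here h = (2, 3) and Δ = (5/2, -1), so the interior equations h_(i-1)·M_(i-1) + 2(h_(i-1)+h_i)·M_i + h_i·M_(i+1) = 6(Δ_i − Δ_(i-1)) read
  2·M_0 + 10·M_1 + 3·M_2 = 6(Δ_1 - Δ_0) = -21
Clamped end conditions give two more equations: 2h_0·M_0 + h_0·M_1 = 6(Δ_0 - g'(-2)) = -9 and h_1·M_1 + 2h_1·M_2 = 6(g'(3) - Δ_1) = 6.
Solving the tridiagonal system: M_0 = -19/20, M_1 = -13/5, M_2 = 23/10.
On [-2, 0], g(t) = 3 + 4·(t + 2) - 19/40·(t + 2)² - 11/80·(t + 2)³.
With (t + 2) = 1: g(-1) = 511/80.

6.3875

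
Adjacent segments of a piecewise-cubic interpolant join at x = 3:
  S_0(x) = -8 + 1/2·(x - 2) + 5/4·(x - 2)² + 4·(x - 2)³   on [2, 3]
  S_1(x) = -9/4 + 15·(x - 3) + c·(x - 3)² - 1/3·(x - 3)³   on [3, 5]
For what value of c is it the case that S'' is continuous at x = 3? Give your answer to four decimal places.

13.2500

S_0''(x) = 5/2 + 24·(x - 2), so S_0''(3) = 53/2. On the right, S_1''(3) = 2c, so c = 53/4.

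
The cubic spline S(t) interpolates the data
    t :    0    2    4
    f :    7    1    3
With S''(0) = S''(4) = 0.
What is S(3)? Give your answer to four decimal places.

1.2500

Write σ_i for S''(x_i). With h_i = 2, 2 and divided differences Δ_i = -3, 1, the continuity of S' gives the tridiagonal system
  2·σ_0 + 8·σ_1 + 2·σ_2 = 6(Δ_1 - Δ_0) = 24
Natural end conditions: σ_0 = σ_2 = 0.
Solving the tridiagonal system: σ_0 = 0, σ_1 = 3, σ_2 = 0.
On [2, 4], S(t) = 1 - 1·(t - 2) + 3/2·(t - 2)² - 1/4·(t - 2)³.
With (t - 2) = 1: S(3) = 5/4.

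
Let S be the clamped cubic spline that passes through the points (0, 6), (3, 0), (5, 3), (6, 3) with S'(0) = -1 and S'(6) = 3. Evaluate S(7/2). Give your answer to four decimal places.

0.6250

Let σ_i = S''(x_i). Step sizes h_i = 3, 2, 1; slopes of the chords Δ_i = (y_(i+1) - y_i)/h_i = -2, 3/2, 0.
  3·σ_0 + 10·σ_1 + 2·σ_2 = 6(Δ_1 - Δ_0) = 21
  2·σ_1 + 6·σ_2 + 1·σ_3 = 6(Δ_2 - Δ_1) = -9
Clamped end conditions give two more equations: 2h_0·σ_0 + h_0·σ_1 = 6(Δ_0 - S'(0)) = -6 and h_2·σ_2 + 2h_2·σ_3 = 6(S'(6) - Δ_2) = 18.
Solving the tridiagonal system: σ_0 = -169/57, σ_1 = 224/57, σ_2 = -268/57, σ_3 = 647/57.
On [3, 5], S(x) = 0 + 17/38·(x - 3) + 112/57·(x - 3)² - 41/57·(x - 3)³.
With (x - 3) = 1/2: S(7/2) = 5/8.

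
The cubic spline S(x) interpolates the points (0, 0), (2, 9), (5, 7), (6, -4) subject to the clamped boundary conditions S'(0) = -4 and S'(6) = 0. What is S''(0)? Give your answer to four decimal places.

13.9359

With m_i denoting the second derivative at x_i, h_i = 2, 3, 1, and Δ_i = (y_(i+1) − y_i)/h_i = 9/2, -2/3, -11:
  2·m_0 + 10·m_1 + 3·m_2 = 6(Δ_1 - Δ_0) = -31
  3·m_1 + 8·m_2 + 1·m_3 = 6(Δ_2 - Δ_1) = -62
Clamped end conditions give two more equations: 2h_0·m_0 + h_0·m_1 = 6(Δ_0 - S'(0)) = 51 and h_2·m_2 + 2h_2·m_3 = 6(S'(6) - Δ_2) = 66.
Hence m_0 = 1087/78, m_1 = -185/78, m_2 = -457/39, m_3 = 3031/78.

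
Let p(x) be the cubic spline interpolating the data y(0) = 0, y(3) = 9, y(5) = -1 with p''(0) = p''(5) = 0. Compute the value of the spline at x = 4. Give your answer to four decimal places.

5.2000

With M_i denoting the second derivative at x_i, h_i = 3, 2, and Δ_i = (y_(i+1) − y_i)/h_i = 3, -5:
  3·M_0 + 10·M_1 + 2·M_2 = 6(Δ_1 - Δ_0) = -48
Natural end conditions: M_0 = M_2 = 0.
Solving the tridiagonal system: M_0 = 0, M_1 = -24/5, M_2 = 0.
On [3, 5], p(x) = 9 - 9/5·(x - 3) - 12/5·(x - 3)² + 2/5·(x - 3)³.
With (x - 3) = 1: p(4) = 26/5.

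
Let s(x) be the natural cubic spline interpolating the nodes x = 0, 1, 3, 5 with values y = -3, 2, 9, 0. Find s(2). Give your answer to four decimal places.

Let m_i = s''(x_i). Step sizes h_i = 1, 2, 2; slopes of the chords Δ_i = (y_(i+1) - y_i)/h_i = 5, 7/2, -9/2.
  1·m_0 + 6·m_1 + 2·m_2 = 6(Δ_1 - Δ_0) = -9
  2·m_1 + 8·m_2 + 2·m_3 = 6(Δ_2 - Δ_1) = -48
Natural end conditions: m_0 = m_3 = 0.
Forward elimination and back-substitution give m_0 = 0, m_1 = 6/11, m_2 = -135/22, m_3 = 0.
On [1, 3], s(x) = 2 + 57/11·(x - 1) + 3/11·(x - 1)² - 49/88·(x - 1)³.
With (x - 1) = 1: s(2) = 607/88.

6.8977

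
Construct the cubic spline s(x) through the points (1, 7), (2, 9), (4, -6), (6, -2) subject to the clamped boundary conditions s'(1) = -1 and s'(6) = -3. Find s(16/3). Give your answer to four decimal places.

Let m_i = s''(x_i). Step sizes h_i = 1, 2, 2; slopes of the chords Δ_i = (y_(i+1) - y_i)/h_i = 2, -15/2, 2.
  1·m_0 + 6·m_1 + 2·m_2 = 6(Δ_1 - Δ_0) = -57
  2·m_1 + 8·m_2 + 2·m_3 = 6(Δ_2 - Δ_1) = 57
Clamped end conditions give two more equations: 2h_0·m_0 + h_0·m_1 = 6(Δ_0 - s'(1)) = 18 and h_2·m_2 + 2h_2·m_3 = 6(s'(6) - Δ_2) = -30.
Solving the tridiagonal system: m_0 = 409/23, m_1 = -404/23, m_2 = 352/23, m_3 = -697/46.
On [4, 6], s(x) = -6 - 145/46·(x - 4) + 176/23·(x - 4)² - 467/184·(x - 4)³.
With (x - 4) = 4/3: s(16/3) = -1624/621.

-2.6151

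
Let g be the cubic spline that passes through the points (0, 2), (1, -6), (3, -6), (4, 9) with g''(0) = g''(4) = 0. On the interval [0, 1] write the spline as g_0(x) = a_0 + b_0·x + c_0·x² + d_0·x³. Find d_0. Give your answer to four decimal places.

With M_i denoting the second derivative at x_i, h_i = 1, 2, 1, and Δ_i = (y_(i+1) − y_i)/h_i = -8, 0, 15:
  1·M_0 + 6·M_1 + 2·M_2 = 6(Δ_1 - Δ_0) = 48
  2·M_1 + 6·M_2 + 1·M_3 = 6(Δ_2 - Δ_1) = 90
Natural end conditions: M_0 = M_3 = 0.
Hence M_0 = 0, M_1 = 27/8, M_2 = 111/8, M_3 = 0.
On [0, 1], with g_0(x) = a_0 + b_0·x + c_0·x² + d_0·x³: c_0 = M_0/2 = 0, d_0 = (M_1 - M_0)/(6h_0) = 9/16, b_0 = Δ_0 - h_0(2M_0 + M_1)/6 = -137/16.

0.5625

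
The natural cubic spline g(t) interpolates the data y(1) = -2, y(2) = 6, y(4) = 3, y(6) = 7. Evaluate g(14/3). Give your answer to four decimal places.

Write σ_i for g''(x_i). With h_i = 1, 2, 2 and divided differences Δ_i = 8, -3/2, 2, the continuity of g' gives the tridiagonal system
  1·σ_0 + 6·σ_1 + 2·σ_2 = 6(Δ_1 - Δ_0) = -57
  2·σ_1 + 8·σ_2 + 2·σ_3 = 6(Δ_2 - Δ_1) = 21
Natural end conditions: σ_0 = σ_3 = 0.
Solving the tridiagonal system: σ_0 = 0, σ_1 = -249/22, σ_2 = 60/11, σ_3 = 0.
On [4, 6], g(t) = 3 - 18/11·(t - 4) + 30/11·(t - 4)² - 5/11·(t - 4)³.
With (t - 4) = 2/3: g(14/3) = 887/297.

2.9865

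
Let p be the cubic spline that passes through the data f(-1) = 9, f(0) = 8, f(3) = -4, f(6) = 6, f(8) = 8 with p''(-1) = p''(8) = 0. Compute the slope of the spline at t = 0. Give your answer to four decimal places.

Write m_i for p''(x_i). With h_i = 1, 3, 3, 2 and divided differences Δ_i = -1, -4, 10/3, 1, the continuity of p' gives the tridiagonal system
  1·m_0 + 8·m_1 + 3·m_2 = 6(Δ_1 - Δ_0) = -18
  3·m_1 + 12·m_2 + 3·m_3 = 6(Δ_2 - Δ_1) = 44
  3·m_2 + 10·m_3 + 2·m_4 = 6(Δ_3 - Δ_2) = -14
Natural end conditions: m_0 = m_4 = 0.
Hence m_0 = 0, m_1 = -82/19, m_2 = 314/57, m_3 = -58/19, m_4 = 0.
On [0, 3], p'(t) = b_1 + 2c_1·t + 3d_1·t² with b_1 = Δ_1 - h_1(2m_1 + m_2)/6 = -139/57, c_1 = m_1/2 = -41/19, d_1 = (m_2 - m_1)/(6h_1) = 280/513. So p'(0) = -139/57.

-2.4386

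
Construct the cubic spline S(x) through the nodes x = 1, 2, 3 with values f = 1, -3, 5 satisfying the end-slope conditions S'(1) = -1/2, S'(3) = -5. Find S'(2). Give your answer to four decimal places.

Let σ_i = S''(x_i). Step sizes h_i = 1, 1; slopes of the chords Δ_i = (y_(i+1) - y_i)/h_i = -4, 8.
  1·σ_0 + 4·σ_1 + 1·σ_2 = 6(Δ_1 - Δ_0) = 72
Clamped end conditions give two more equations: 2h_0·σ_0 + h_0·σ_1 = 6(Δ_0 - S'(1)) = -21 and h_1·σ_1 + 2h_1·σ_2 = 6(S'(3) - Δ_1) = -78.
Solving the tridiagonal system: σ_0 = -123/4, σ_1 = 81/2, σ_2 = -237/4.
On [2, 3], S'(x) = b_1 + 2c_1·(x - 2) + 3d_1·(x - 2)² with b_1 = Δ_1 - h_1(2σ_1 + σ_2)/6 = 35/8, c_1 = σ_1/2 = 81/4, d_1 = (σ_2 - σ_1)/(6h_1) = -133/8. So S'(2) = 35/8.

4.3750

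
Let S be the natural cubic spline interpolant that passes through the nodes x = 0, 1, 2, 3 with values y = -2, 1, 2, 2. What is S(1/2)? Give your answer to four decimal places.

-0.3250

Write m_i for S''(x_i). With h_i = 1, 1, 1 and divided differences Δ_i = 3, 1, 0, the continuity of S' gives the tridiagonal system
  1·m_0 + 4·m_1 + 1·m_2 = 6(Δ_1 - Δ_0) = -12
  1·m_1 + 4·m_2 + 1·m_3 = 6(Δ_2 - Δ_1) = -6
Natural end conditions: m_0 = m_3 = 0.
Forward elimination and back-substitution give m_0 = 0, m_1 = -14/5, m_2 = -4/5, m_3 = 0.
On [0, 1], S(x) = -2 + 52/15·x + 0·x² - 7/15·x³.
With x = 1/2: S(1/2) = -13/40.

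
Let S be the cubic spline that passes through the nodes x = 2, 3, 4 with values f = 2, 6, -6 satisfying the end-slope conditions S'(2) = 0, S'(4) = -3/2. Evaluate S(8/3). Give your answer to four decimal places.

With σ_i denoting the second derivative at x_i, h_i = 1, 1, and Δ_i = (y_(i+1) − y_i)/h_i = 4, -12:
  1·σ_0 + 4·σ_1 + 1·σ_2 = 6(Δ_1 - Δ_0) = -96
Clamped end conditions give two more equations: 2h_0·σ_0 + h_0·σ_1 = 6(Δ_0 - S'(2)) = 24 and h_1·σ_1 + 2h_1·σ_2 = 6(S'(4) - Δ_1) = 63.
Forward elimination and back-substitution give σ_0 = 141/4, σ_1 = -93/2, σ_2 = 219/4.
On [2, 3], S(x) = 2 + 0·(x - 2) + 141/8·(x - 2)² - 109/8·(x - 2)³.
With (x - 2) = 2/3: S(8/3) = 313/54.

5.7963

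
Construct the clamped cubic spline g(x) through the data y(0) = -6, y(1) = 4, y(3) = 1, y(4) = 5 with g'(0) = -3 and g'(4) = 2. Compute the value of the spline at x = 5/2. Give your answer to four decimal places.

Put m_i = g'' at the i-th knot. Here h = (1, 2, 1) and Δ = (10, -3/2, 4), so the interior equations h_(i-1)·m_(i-1) + 2(h_(i-1)+h_i)·m_i + h_i·m_(i+1) = 6(Δ_i − Δ_(i-1)) read
  1·m_0 + 6·m_1 + 2·m_2 = 6(Δ_1 - Δ_0) = -69
  2·m_1 + 6·m_2 + 1·m_3 = 6(Δ_2 - Δ_1) = 33
Clamped end conditions give two more equations: 2h_0·m_0 + h_0·m_1 = 6(Δ_0 - g'(0)) = 78 and h_2·m_2 + 2h_2·m_3 = 6(g'(4) - Δ_2) = -12.
Solving: m_0 = 259/5, m_1 = -128/5, m_2 = 82/5, m_3 = -71/5.
On [1, 3], g(x) = 4 + 101/10·(x - 1) - 64/5·(x - 1)² + 7/2·(x - 1)³.
With (x - 1) = 3/2: g(5/2) = 173/80.

2.1625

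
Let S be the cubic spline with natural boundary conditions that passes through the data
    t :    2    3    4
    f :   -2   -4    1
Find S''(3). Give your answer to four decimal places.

With σ_i denoting the second derivative at x_i, h_i = 1, 1, and Δ_i = (y_(i+1) − y_i)/h_i = -2, 5:
  1·σ_0 + 4·σ_1 + 1·σ_2 = 6(Δ_1 - Δ_0) = 42
Natural end conditions: σ_0 = σ_2 = 0.
Forward elimination and back-substitution give σ_0 = 0, σ_1 = 21/2, σ_2 = 0.

10.5000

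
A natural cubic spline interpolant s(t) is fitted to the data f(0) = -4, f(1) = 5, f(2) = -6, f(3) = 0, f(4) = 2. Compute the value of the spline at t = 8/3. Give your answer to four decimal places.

Write M_i for s''(x_i). With h_i = 1, 1, 1, 1 and divided differences Δ_i = 9, -11, 6, 2, the continuity of s' gives the tridiagonal system
  1·M_0 + 4·M_1 + 1·M_2 = 6(Δ_1 - Δ_0) = -120
  1·M_1 + 4·M_2 + 1·M_3 = 6(Δ_2 - Δ_1) = 102
  1·M_2 + 4·M_3 + 1·M_4 = 6(Δ_3 - Δ_2) = -24
Natural end conditions: M_0 = M_4 = 0.
Solving the tridiagonal system: M_0 = 0, M_1 = -279/7, M_2 = 276/7, M_3 = -111/7, M_4 = 0.
On [2, 3], s(t) = -6 - 9/2·(t - 2) + 138/7·(t - 2)² - 129/14·(t - 2)³.
With (t - 2) = 2/3: s(8/3) = -187/63.

-2.9683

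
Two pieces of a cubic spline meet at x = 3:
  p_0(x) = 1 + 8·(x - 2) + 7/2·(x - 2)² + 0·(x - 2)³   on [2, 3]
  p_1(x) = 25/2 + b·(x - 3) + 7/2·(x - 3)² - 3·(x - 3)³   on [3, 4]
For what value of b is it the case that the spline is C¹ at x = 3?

15

p_0'(x) = 8 + 7·(x - 2) + 0·(x - 2)², so p_0'(3) = 15. On the right, p_1'(3) = b, so b = 15.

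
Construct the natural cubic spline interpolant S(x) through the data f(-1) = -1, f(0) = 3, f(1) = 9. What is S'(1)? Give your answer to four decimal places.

6.5000

With M_i denoting the second derivative at x_i, h_i = 1, 1, and Δ_i = (y_(i+1) − y_i)/h_i = 4, 6:
  1·M_0 + 4·M_1 + 1·M_2 = 6(Δ_1 - Δ_0) = 12
Natural end conditions: M_0 = M_2 = 0.
Forward elimination and back-substitution give M_0 = 0, M_1 = 3, M_2 = 0.
On [0, 1], S'(x) = b_1 + 2c_1·x + 3d_1·x² with b_1 = Δ_1 - h_1(2M_1 + M_2)/6 = 5, c_1 = M_1/2 = 3/2, d_1 = (M_2 - M_1)/(6h_1) = -1/2. So S'(1) = 13/2.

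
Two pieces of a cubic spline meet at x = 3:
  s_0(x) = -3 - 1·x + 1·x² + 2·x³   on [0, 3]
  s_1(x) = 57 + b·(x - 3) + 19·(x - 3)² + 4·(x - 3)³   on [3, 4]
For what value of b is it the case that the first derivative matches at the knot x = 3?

s_0'(x) = -1 + 2·x + 6·x², so s_0'(3) = 59. On the right, s_1'(3) = b, so b = 59.

59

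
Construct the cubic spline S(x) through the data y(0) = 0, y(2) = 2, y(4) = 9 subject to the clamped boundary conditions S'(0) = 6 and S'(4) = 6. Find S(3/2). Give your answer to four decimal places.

With σ_i denoting the second derivative at x_i, h_i = 2, 2, and Δ_i = (y_(i+1) − y_i)/h_i = 1, 7/2:
  2·σ_0 + 8·σ_1 + 2·σ_2 = 6(Δ_1 - Δ_0) = 15
Clamped end conditions give two more equations: 2h_0·σ_0 + h_0·σ_1 = 6(Δ_0 - S'(0)) = -30 and h_1·σ_1 + 2h_1·σ_2 = 6(S'(4) - Δ_1) = 15.
Solving: σ_0 = -75/8, σ_1 = 15/4, σ_2 = 15/8.
On [0, 2], S(x) = 0 + 6·x - 75/16·x² + 35/32·x³.
With x = 3/2: S(3/2) = 549/256.

2.1445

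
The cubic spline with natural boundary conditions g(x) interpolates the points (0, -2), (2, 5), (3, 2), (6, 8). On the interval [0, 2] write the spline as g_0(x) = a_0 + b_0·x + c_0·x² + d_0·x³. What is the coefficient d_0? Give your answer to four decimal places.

Write σ_i for g''(x_i). With h_i = 2, 1, 3 and divided differences Δ_i = 7/2, -3, 2, the continuity of g' gives the tridiagonal system
  2·σ_0 + 6·σ_1 + 1·σ_2 = 6(Δ_1 - Δ_0) = -39
  1·σ_1 + 8·σ_2 + 3·σ_3 = 6(Δ_2 - Δ_1) = 30
Natural end conditions: σ_0 = σ_3 = 0.
Hence σ_0 = 0, σ_1 = -342/47, σ_2 = 219/47, σ_3 = 0.
On [0, 2], with g_0(x) = a_0 + b_0·x + c_0·x² + d_0·x³: c_0 = σ_0/2 = 0, d_0 = (σ_1 - σ_0)/(6h_0) = -57/94, b_0 = Δ_0 - h_0(2σ_0 + σ_1)/6 = 557/94.

-0.6064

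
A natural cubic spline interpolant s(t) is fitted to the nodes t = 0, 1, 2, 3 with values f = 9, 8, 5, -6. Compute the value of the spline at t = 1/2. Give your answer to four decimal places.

With M_i denoting the second derivative at x_i, h_i = 1, 1, 1, and Δ_i = (y_(i+1) − y_i)/h_i = -1, -3, -11:
  1·M_0 + 4·M_1 + 1·M_2 = 6(Δ_1 - Δ_0) = -12
  1·M_1 + 4·M_2 + 1·M_3 = 6(Δ_2 - Δ_1) = -48
Natural end conditions: M_0 = M_3 = 0.
Solving: M_0 = 0, M_1 = 0, M_2 = -12, M_3 = 0.
On [0, 1], s(t) = 9 - 1·t + 0·t² + 0·t³.
With t = 1/2: s(1/2) = 17/2.

8.5000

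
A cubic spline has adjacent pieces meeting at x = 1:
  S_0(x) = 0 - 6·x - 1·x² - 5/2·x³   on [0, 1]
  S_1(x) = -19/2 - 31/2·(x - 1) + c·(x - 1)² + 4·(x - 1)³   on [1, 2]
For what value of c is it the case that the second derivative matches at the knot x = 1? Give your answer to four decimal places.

-8.5000

S_0''(x) = -2 - 15·x, so S_0''(1) = -17. On the right, S_1''(1) = 2c, so c = -17/2.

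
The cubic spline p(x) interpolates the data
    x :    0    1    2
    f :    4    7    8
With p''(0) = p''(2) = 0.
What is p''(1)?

-3

Write σ_i for p''(x_i). With h_i = 1, 1 and divided differences Δ_i = 3, 1, the continuity of p' gives the tridiagonal system
  1·σ_0 + 4·σ_1 + 1·σ_2 = 6(Δ_1 - Δ_0) = -12
Natural end conditions: σ_0 = σ_2 = 0.
Hence σ_0 = 0, σ_1 = -3, σ_2 = 0.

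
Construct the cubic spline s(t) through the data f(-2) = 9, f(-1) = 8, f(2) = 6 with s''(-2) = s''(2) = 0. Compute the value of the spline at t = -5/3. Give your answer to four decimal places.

Let M_i = s''(x_i). Step sizes h_i = 1, 3; slopes of the chords Δ_i = (y_(i+1) - y_i)/h_i = -1, -2/3.
  1·M_0 + 8·M_1 + 3·M_2 = 6(Δ_1 - Δ_0) = 2
Natural end conditions: M_0 = M_2 = 0.
Solving the tridiagonal system: M_0 = 0, M_1 = 1/4, M_2 = 0.
On [-2, -1], s(t) = 9 - 25/24·(t + 2) + 0·(t + 2)² + 1/24·(t + 2)³.
With (t + 2) = 1/3: s(-5/3) = 701/81.

8.6543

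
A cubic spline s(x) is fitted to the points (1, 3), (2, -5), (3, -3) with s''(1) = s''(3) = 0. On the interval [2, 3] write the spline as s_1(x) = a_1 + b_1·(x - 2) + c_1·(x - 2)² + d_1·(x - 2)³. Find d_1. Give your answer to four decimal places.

-2.5000

With M_i denoting the second derivative at x_i, h_i = 1, 1, and Δ_i = (y_(i+1) − y_i)/h_i = -8, 2:
  1·M_0 + 4·M_1 + 1·M_2 = 6(Δ_1 - Δ_0) = 60
Natural end conditions: M_0 = M_2 = 0.
Solving the tridiagonal system: M_0 = 0, M_1 = 15, M_2 = 0.
On [2, 3], with s_1(x) = a_1 + b_1·(x - 2) + c_1·(x - 2)² + d_1·(x - 2)³: c_1 = M_1/2 = 15/2, d_1 = (M_2 - M_1)/(6h_1) = -5/2, b_1 = Δ_1 - h_1(2M_1 + M_2)/6 = -3.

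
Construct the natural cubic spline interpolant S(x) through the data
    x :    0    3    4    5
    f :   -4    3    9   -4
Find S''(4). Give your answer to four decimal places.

Write m_i for S''(x_i). With h_i = 3, 1, 1 and divided differences Δ_i = 7/3, 6, -13, the continuity of S' gives the tridiagonal system
  3·m_0 + 8·m_1 + 1·m_2 = 6(Δ_1 - Δ_0) = 22
  1·m_1 + 4·m_2 + 1·m_3 = 6(Δ_2 - Δ_1) = -114
Natural end conditions: m_0 = m_3 = 0.
Hence m_0 = 0, m_1 = 202/31, m_2 = -934/31, m_3 = 0.

-30.1290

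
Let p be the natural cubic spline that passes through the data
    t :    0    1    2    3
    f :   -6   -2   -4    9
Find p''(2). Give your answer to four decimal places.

26.4000

With σ_i denoting the second derivative at x_i, h_i = 1, 1, 1, and Δ_i = (y_(i+1) − y_i)/h_i = 4, -2, 13:
  1·σ_0 + 4·σ_1 + 1·σ_2 = 6(Δ_1 - Δ_0) = -36
  1·σ_1 + 4·σ_2 + 1·σ_3 = 6(Δ_2 - Δ_1) = 90
Natural end conditions: σ_0 = σ_3 = 0.
Solving: σ_0 = 0, σ_1 = -78/5, σ_2 = 132/5, σ_3 = 0.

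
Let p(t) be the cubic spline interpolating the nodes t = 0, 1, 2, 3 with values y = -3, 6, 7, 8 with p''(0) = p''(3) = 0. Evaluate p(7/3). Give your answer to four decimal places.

Put M_i = p'' at the i-th knot. Here h = (1, 1, 1) and Δ = (9, 1, 1), so the interior equations h_(i-1)·M_(i-1) + 2(h_(i-1)+h_i)·M_i + h_i·M_(i+1) = 6(Δ_i − Δ_(i-1)) read
  1·M_0 + 4·M_1 + 1·M_2 = 6(Δ_1 - Δ_0) = -48
  1·M_1 + 4·M_2 + 1·M_3 = 6(Δ_2 - Δ_1) = 0
Natural end conditions: M_0 = M_3 = 0.
Solving the tridiagonal system: M_0 = 0, M_1 = -64/5, M_2 = 16/5, M_3 = 0.
On [2, 3], p(t) = 7 - 1/15·(t - 2) + 8/5·(t - 2)² - 8/15·(t - 2)³.
With (t - 2) = 1/3: p(7/3) = 578/81.

7.1358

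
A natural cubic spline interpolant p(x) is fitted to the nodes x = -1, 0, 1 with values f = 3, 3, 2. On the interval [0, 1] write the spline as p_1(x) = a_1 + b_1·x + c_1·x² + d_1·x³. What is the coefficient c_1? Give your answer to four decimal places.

-0.7500

Write M_i for p''(x_i). With h_i = 1, 1 and divided differences Δ_i = 0, -1, the continuity of p' gives the tridiagonal system
  1·M_0 + 4·M_1 + 1·M_2 = 6(Δ_1 - Δ_0) = -6
Natural end conditions: M_0 = M_2 = 0.
Solving: M_0 = 0, M_1 = -3/2, M_2 = 0.
On [0, 1], with p_1(x) = a_1 + b_1·x + c_1·x² + d_1·x³: c_1 = M_1/2 = -3/4, d_1 = (M_2 - M_1)/(6h_1) = 1/4, b_1 = Δ_1 - h_1(2M_1 + M_2)/6 = -1/2.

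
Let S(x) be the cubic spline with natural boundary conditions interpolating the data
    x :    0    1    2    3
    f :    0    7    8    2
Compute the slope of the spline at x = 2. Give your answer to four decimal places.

-3.0667

Let σ_i = S''(x_i). Step sizes h_i = 1, 1, 1; slopes of the chords Δ_i = (y_(i+1) - y_i)/h_i = 7, 1, -6.
  1·σ_0 + 4·σ_1 + 1·σ_2 = 6(Δ_1 - Δ_0) = -36
  1·σ_1 + 4·σ_2 + 1·σ_3 = 6(Δ_2 - Δ_1) = -42
Natural end conditions: σ_0 = σ_3 = 0.
Solving: σ_0 = 0, σ_1 = -34/5, σ_2 = -44/5, σ_3 = 0.
On [2, 3], S'(x) = b_2 + 2c_2·(x - 2) + 3d_2·(x - 2)² with b_2 = Δ_2 - h_2(2σ_2 + σ_3)/6 = -46/15, c_2 = σ_2/2 = -22/5, d_2 = (σ_3 - σ_2)/(6h_2) = 22/15. So S'(2) = -46/15.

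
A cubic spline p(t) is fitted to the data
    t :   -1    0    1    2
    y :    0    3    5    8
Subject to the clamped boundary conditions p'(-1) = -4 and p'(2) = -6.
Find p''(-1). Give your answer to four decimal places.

With M_i denoting the second derivative at x_i, h_i = 1, 1, 1, and Δ_i = (y_(i+1) − y_i)/h_i = 3, 2, 3:
  1·M_0 + 4·M_1 + 1·M_2 = 6(Δ_1 - Δ_0) = -6
  1·M_1 + 4·M_2 + 1·M_3 = 6(Δ_2 - Δ_1) = 6
Clamped end conditions give two more equations: 2h_0·M_0 + h_0·M_1 = 6(Δ_0 - p'(-1)) = 42 and h_2·M_2 + 2h_2·M_3 = 6(p'(2) - Δ_2) = -54.
Hence M_0 = 80/3, M_1 = -34/3, M_2 = 38/3, M_3 = -100/3.

26.6667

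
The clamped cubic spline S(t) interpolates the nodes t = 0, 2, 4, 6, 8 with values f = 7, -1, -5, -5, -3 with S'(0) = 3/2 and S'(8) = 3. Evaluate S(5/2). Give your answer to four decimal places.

-2.9434

Write M_i for S''(x_i). With h_i = 2, 2, 2, 2 and divided differences Δ_i = -4, -2, 0, 1, the continuity of S' gives the tridiagonal system
  2·M_0 + 8·M_1 + 2·M_2 = 6(Δ_1 - Δ_0) = 12
  2·M_1 + 8·M_2 + 2·M_3 = 6(Δ_2 - Δ_1) = 12
  2·M_2 + 8·M_3 + 2·M_4 = 6(Δ_3 - Δ_2) = 6
Clamped end conditions give two more equations: 2h_0·M_0 + h_0·M_1 = 6(Δ_0 - S'(0)) = -33 and h_3·M_3 + 2h_3·M_4 = 6(S'(8) - Δ_3) = 12.
Forward elimination and back-substitution give M_0 = -1143/112, M_1 = 219/56, M_2 = 9/16, M_3 = -9/56, M_4 = 345/112.
On [2, 4], S(t) = -1 - 537/112·(t - 2) + 219/112·(t - 2)² - 125/448·(t - 2)³.
With (t - 2) = 1/2: S(5/2) = -1507/512.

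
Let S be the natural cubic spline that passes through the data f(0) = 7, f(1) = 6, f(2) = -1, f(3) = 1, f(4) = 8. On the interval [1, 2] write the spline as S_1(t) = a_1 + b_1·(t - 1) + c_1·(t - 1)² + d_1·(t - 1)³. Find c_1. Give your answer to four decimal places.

-6.4821

Put M_i = S'' at the i-th knot. Here h = (1, 1, 1, 1) and Δ = (-1, -7, 2, 7), so the interior equations h_(i-1)·M_(i-1) + 2(h_(i-1)+h_i)·M_i + h_i·M_(i+1) = 6(Δ_i − Δ_(i-1)) read
  1·M_0 + 4·M_1 + 1·M_2 = 6(Δ_1 - Δ_0) = -36
  1·M_1 + 4·M_2 + 1·M_3 = 6(Δ_2 - Δ_1) = 54
  1·M_2 + 4·M_3 + 1·M_4 = 6(Δ_3 - Δ_2) = 30
Natural end conditions: M_0 = M_4 = 0.
Solving the tridiagonal system: M_0 = 0, M_1 = -363/28, M_2 = 111/7, M_3 = 99/28, M_4 = 0.
On [1, 2], with S_1(t) = a_1 + b_1·(t - 1) + c_1·(t - 1)² + d_1·(t - 1)³: c_1 = M_1/2 = -363/56, d_1 = (M_2 - M_1)/(6h_1) = 269/56, b_1 = Δ_1 - h_1(2M_1 + M_2)/6 = -149/28.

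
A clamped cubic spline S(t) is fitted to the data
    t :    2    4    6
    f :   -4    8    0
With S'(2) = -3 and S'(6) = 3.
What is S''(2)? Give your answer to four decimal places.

22.5000

With M_i denoting the second derivative at x_i, h_i = 2, 2, and Δ_i = (y_(i+1) − y_i)/h_i = 6, -4:
  2·M_0 + 8·M_1 + 2·M_2 = 6(Δ_1 - Δ_0) = -60
Clamped end conditions give two more equations: 2h_0·M_0 + h_0·M_1 = 6(Δ_0 - S'(2)) = 54 and h_1·M_1 + 2h_1·M_2 = 6(S'(6) - Δ_1) = 42.
Solving the tridiagonal system: M_0 = 45/2, M_1 = -18, M_2 = 39/2.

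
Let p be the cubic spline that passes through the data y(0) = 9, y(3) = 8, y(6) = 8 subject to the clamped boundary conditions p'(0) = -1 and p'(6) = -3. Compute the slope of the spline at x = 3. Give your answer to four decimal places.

0.7500

Write M_i for p''(x_i). With h_i = 3, 3 and divided differences Δ_i = -1/3, 0, the continuity of p' gives the tridiagonal system
  3·M_0 + 12·M_1 + 3·M_2 = 6(Δ_1 - Δ_0) = 2
Clamped end conditions give two more equations: 2h_0·M_0 + h_0·M_1 = 6(Δ_0 - p'(0)) = 4 and h_1·M_1 + 2h_1·M_2 = 6(p'(6) - Δ_1) = -18.
Solving: M_0 = 1/6, M_1 = 1, M_2 = -7/2.
On [3, 6], p'(x) = b_1 + 2c_1·(x - 3) + 3d_1·(x - 3)² with b_1 = Δ_1 - h_1(2M_1 + M_2)/6 = 3/4, c_1 = M_1/2 = 1/2, d_1 = (M_2 - M_1)/(6h_1) = -1/4. So p'(3) = 3/4.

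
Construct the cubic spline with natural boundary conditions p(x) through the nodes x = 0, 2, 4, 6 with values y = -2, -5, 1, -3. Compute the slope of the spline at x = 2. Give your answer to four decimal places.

1.5667

Put M_i = p'' at the i-th knot. Here h = (2, 2, 2) and Δ = (-3/2, 3, -2), so the interior equations h_(i-1)·M_(i-1) + 2(h_(i-1)+h_i)·M_i + h_i·M_(i+1) = 6(Δ_i − Δ_(i-1)) read
  2·M_0 + 8·M_1 + 2·M_2 = 6(Δ_1 - Δ_0) = 27
  2·M_1 + 8·M_2 + 2·M_3 = 6(Δ_2 - Δ_1) = -30
Natural end conditions: M_0 = M_3 = 0.
Solving the tridiagonal system: M_0 = 0, M_1 = 23/5, M_2 = -49/10, M_3 = 0.
On [2, 4], p'(x) = b_1 + 2c_1·(x - 2) + 3d_1·(x - 2)² with b_1 = Δ_1 - h_1(2M_1 + M_2)/6 = 47/30, c_1 = M_1/2 = 23/10, d_1 = (M_2 - M_1)/(6h_1) = -19/24. So p'(2) = 47/30.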